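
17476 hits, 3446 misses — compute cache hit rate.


Formula: hit rate = hits / (hits + misses) * 100
hit rate = 17476 / (17476 + 3446) * 100
hit rate = 17476 / 20922 * 100
hit rate = 83.53%

83.53%


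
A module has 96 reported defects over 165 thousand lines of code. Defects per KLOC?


Defect density = defects / KLOC
Defect density = 96 / 165
Defect density = 0.582 defects/KLOC

0.582 defects/KLOC


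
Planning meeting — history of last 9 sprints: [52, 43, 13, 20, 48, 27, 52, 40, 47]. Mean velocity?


Formula: Avg velocity = Total points / Number of sprints
Points: [52, 43, 13, 20, 48, 27, 52, 40, 47]
Sum = 52 + 43 + 13 + 20 + 48 + 27 + 52 + 40 + 47 = 342
Avg velocity = 342 / 9 = 38.0 points/sprint

38.0 points/sprint


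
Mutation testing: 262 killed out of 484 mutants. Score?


Mutation score = killed / total * 100
Mutation score = 262 / 484 * 100
Mutation score = 54.13%

54.13%


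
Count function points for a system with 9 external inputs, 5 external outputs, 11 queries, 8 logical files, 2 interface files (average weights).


UFP = EI*4 + EO*5 + EQ*4 + ILF*10 + EIF*7
UFP = 9*4 + 5*5 + 11*4 + 8*10 + 2*7
UFP = 36 + 25 + 44 + 80 + 14
UFP = 199

199


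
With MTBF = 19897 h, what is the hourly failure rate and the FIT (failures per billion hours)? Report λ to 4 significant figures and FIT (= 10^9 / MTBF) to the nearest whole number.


Formula: λ = 1 / MTBF; FIT = λ × 1e9 = 1e9 / MTBF
λ = 1 / 19897 ≈ 5.026e-05 failures/hour
FIT = 1e9 / 19897 ≈ 50259 failures per 1e9 hours (nearest whole number)

λ = 5.026e-05 /h, FIT = 50259


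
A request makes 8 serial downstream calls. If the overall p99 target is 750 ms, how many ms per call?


Formula: per_stage = total_budget / stages
per_stage = 750 / 8
per_stage = 93.75 ms

93.75 ms


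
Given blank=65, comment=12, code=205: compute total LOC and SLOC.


Total LOC = blank + comment + code
Total LOC = 65 + 12 + 205 = 282
SLOC (source only) = code = 205

Total LOC: 282, SLOC: 205


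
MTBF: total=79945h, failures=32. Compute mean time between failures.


Formula: MTBF = Total operating time / Number of failures
MTBF = 79945 / 32
MTBF = 2498.28 hours

2498.28 hours


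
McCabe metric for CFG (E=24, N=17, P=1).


Formula: V(G) = E - N + 2P
V(G) = 24 - 17 + 2*1
V(G) = 7 + 2
V(G) = 9

9


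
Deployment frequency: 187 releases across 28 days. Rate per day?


Formula: deployments per day = releases / days
= 187 / 28
= 6.679 deploys/day
(equivalently, 46.75 deploys/week)

6.679 deploys/day


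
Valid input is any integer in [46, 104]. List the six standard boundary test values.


Range: [46, 104]
Boundaries: just below min, min, min+1, max-1, max, just above max
Values: [45, 46, 47, 103, 104, 105]

[45, 46, 47, 103, 104, 105]


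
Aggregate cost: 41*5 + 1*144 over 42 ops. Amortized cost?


Formula: Amortized cost = Total cost / Operations
Total cost = (41 * 5) + (1 * 144)
Total cost = 205 + 144 = 349
Amortized = 349 / 42 = 8.3095

8.3095


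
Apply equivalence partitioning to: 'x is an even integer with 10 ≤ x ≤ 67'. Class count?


Constraint: even integers in [10, 67]
Class 1: x < 10 — out-of-range invalid
Class 2: x in [10,67] but odd — wrong type invalid
Class 3: x in [10,67] and even — valid
Class 4: x > 67 — out-of-range invalid
Total equivalence classes: 4

4 equivalence classes


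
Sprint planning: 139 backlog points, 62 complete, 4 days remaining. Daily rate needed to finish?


Formula: Required rate = Remaining points / Days left
Remaining = 139 - 62 = 77 points
Required rate = 77 / 4 = 19.25 points/day

19.25 points/day


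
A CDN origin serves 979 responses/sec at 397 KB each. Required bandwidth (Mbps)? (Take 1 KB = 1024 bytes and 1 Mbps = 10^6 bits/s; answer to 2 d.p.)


Formula: Mbps = payload_bytes * RPS * 8 / 1e6
Payload per request = 397 KB = 397 * 1024 = 406528 bytes
Total bytes/sec = 406528 * 979 = 397990912
Total bits/sec = 397990912 * 8 = 3183927296
Mbps = 3183927296 / 1e6 = 3183.93

3183.93 Mbps


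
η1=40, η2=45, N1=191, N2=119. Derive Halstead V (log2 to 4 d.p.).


Formula: V = N * log2(η), where N = N1 + N2 and η = η1 + η2
η = 40 + 45 = 85
N = 191 + 119 = 310
log2(85) ≈ 6.4094
V = 310 * 6.4094 = 1986.91

1986.91


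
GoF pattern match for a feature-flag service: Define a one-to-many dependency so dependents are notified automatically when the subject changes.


This matches the Observer pattern

Observer


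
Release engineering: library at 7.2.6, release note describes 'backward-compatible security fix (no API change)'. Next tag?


Current: 7.2.6
Change category: 'backward-compatible security fix (no API change)' → patch bump
SemVer rule: patch bump → increment PATCH (MAJOR and MINOR unchanged)
New: 7.2.7

7.2.7


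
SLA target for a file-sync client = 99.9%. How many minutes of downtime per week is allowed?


Formula: allowed downtime = period * (100 - SLA) / 100
Period (week) = 10080 minutes
Unavailability fraction = (100 - 99.9) / 100
Allowed downtime = 10080 * (100 - 99.9) / 100
Allowed downtime = 10.08 minutes

10.08 minutes


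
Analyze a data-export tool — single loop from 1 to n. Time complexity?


Reasoning: one pass through n items
Complexity: O(n)

O(n)


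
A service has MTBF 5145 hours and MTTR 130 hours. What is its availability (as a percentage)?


Availability = MTBF / (MTBF + MTTR)
Availability = 5145 / (5145 + 130)
Availability = 5145 / 5275
Availability = 97.5355%

97.5355%


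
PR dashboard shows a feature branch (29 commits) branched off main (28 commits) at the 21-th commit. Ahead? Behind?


Common ancestor: commit #21
feature commits after divergence: 29 - 21 = 8
main commits after divergence: 28 - 21 = 7
feature is 8 commits ahead of main
main is 7 commits ahead of feature

feature ahead: 8, main ahead: 7


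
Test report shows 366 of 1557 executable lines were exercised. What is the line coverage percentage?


Coverage = covered / total * 100
Coverage = 366 / 1557 * 100
Coverage = 23.51%

23.51%


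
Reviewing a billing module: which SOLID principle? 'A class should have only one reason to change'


This describes the Single Responsibility Principle (SRP)

Single Responsibility Principle (SRP)


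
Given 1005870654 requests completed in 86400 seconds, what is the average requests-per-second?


Formula: throughput = requests / seconds
throughput = 1005870654 / 86400
throughput = 11642.02 requests/second

11642.02 requests/second


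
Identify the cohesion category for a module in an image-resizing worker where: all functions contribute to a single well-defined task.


Reasoning: Best: single purpose
Type: Functional cohesion

Functional cohesion


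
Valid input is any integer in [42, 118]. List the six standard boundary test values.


Range: [42, 118]
Boundaries: just below min, min, min+1, max-1, max, just above max
Values: [41, 42, 43, 117, 118, 119]

[41, 42, 43, 117, 118, 119]


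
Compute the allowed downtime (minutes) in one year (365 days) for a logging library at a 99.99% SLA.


Formula: allowed downtime = period * (100 - SLA) / 100
Period (year (365 days)) = 525600 minutes
Unavailability fraction = (100 - 99.99) / 100
Allowed downtime = 525600 * (100 - 99.99) / 100
Allowed downtime = 52.56 minutes

52.56 minutes


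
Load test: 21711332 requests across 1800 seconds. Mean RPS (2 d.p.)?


Formula: throughput = requests / seconds
throughput = 21711332 / 1800
throughput = 12061.85 requests/second

12061.85 requests/second


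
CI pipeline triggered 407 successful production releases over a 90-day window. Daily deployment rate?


Formula: deployments per day = releases / days
= 407 / 90
= 4.522 deploys/day
(equivalently, 31.66 deploys/week)

4.522 deploys/day


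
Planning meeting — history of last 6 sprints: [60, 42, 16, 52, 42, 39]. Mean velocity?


Formula: Avg velocity = Total points / Number of sprints
Points: [60, 42, 16, 52, 42, 39]
Sum = 60 + 42 + 16 + 52 + 42 + 39 = 251
Avg velocity = 251 / 6 = 41.83 points/sprint

41.83 points/sprint


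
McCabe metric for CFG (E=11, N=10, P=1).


Formula: V(G) = E - N + 2P
V(G) = 11 - 10 + 2*1
V(G) = 1 + 2
V(G) = 3

3


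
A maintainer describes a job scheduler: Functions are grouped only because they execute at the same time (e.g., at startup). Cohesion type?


Reasoning: Related by timing only
Type: Temporal cohesion

Temporal cohesion


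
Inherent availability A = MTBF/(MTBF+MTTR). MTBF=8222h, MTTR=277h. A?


Availability = MTBF / (MTBF + MTTR)
Availability = 8222 / (8222 + 277)
Availability = 8222 / 8499
Availability = 96.7408%

96.7408%


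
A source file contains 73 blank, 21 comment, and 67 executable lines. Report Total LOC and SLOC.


Total LOC = blank + comment + code
Total LOC = 73 + 21 + 67 = 161
SLOC (source only) = code = 67

Total LOC: 161, SLOC: 67


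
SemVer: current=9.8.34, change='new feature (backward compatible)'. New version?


Current: 9.8.34
Change category: 'new feature (backward compatible)' → minor bump
SemVer rule: minor bump → increment MINOR, reset PATCH to 0 (MAJOR unchanged)
New: 9.9.0

9.9.0


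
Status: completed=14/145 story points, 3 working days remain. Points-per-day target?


Formula: Required rate = Remaining points / Days left
Remaining = 145 - 14 = 131 points
Required rate = 131 / 3 = 43.67 points/day

43.67 points/day


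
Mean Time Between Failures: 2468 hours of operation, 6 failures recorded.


Formula: MTBF = Total operating time / Number of failures
MTBF = 2468 / 6
MTBF = 411.33 hours

411.33 hours


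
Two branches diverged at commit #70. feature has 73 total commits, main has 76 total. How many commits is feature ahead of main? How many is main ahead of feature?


Common ancestor: commit #70
feature commits after divergence: 73 - 70 = 3
main commits after divergence: 76 - 70 = 6
feature is 3 commits ahead of main
main is 6 commits ahead of feature

feature ahead: 3, main ahead: 6


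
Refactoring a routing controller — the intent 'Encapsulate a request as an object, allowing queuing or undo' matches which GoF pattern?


This matches the Command pattern

Command


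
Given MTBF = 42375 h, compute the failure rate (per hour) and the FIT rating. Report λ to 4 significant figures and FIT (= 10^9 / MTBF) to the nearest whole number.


Formula: λ = 1 / MTBF; FIT = λ × 1e9 = 1e9 / MTBF
λ = 1 / 42375 ≈ 2.360e-05 failures/hour
FIT = 1e9 / 42375 ≈ 23599 failures per 1e9 hours (nearest whole number)

λ = 2.360e-05 /h, FIT = 23599


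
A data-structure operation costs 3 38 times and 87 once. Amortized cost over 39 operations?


Formula: Amortized cost = Total cost / Operations
Total cost = (38 * 3) + (1 * 87)
Total cost = 114 + 87 = 201
Amortized = 201 / 39 = 5.1538

5.1538


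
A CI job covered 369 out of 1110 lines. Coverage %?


Coverage = covered / total * 100
Coverage = 369 / 1110 * 100
Coverage = 33.24%

33.24%


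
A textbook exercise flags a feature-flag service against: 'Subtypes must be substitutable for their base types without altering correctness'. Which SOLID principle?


This describes the Liskov Substitution Principle (LSP)

Liskov Substitution Principle (LSP)


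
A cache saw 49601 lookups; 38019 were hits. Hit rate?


Formula: hit rate = hits / (hits + misses) * 100
hit rate = 38019 / (38019 + 11582) * 100
hit rate = 38019 / 49601 * 100
hit rate = 76.65%

76.65%


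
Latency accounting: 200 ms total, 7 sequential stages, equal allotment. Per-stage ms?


Formula: per_stage = total_budget / stages
per_stage = 200 / 7
per_stage = 28.57 ms

28.57 ms


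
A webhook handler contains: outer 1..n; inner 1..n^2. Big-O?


Reasoning: n times n^2
Complexity: O(n^3)

O(n^3)


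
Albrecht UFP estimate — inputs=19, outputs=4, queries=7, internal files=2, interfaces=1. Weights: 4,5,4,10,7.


UFP = EI*4 + EO*5 + EQ*4 + ILF*10 + EIF*7
UFP = 19*4 + 4*5 + 7*4 + 2*10 + 1*7
UFP = 76 + 20 + 28 + 20 + 7
UFP = 151

151


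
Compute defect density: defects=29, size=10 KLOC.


Defect density = defects / KLOC
Defect density = 29 / 10
Defect density = 2.9 defects/KLOC

2.9 defects/KLOC


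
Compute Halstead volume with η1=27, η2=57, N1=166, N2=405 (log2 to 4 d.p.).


Formula: V = N * log2(η), where N = N1 + N2 and η = η1 + η2
η = 27 + 57 = 84
N = 166 + 405 = 571
log2(84) ≈ 6.3923
V = 571 * 6.3923 = 3650.00

3650.00


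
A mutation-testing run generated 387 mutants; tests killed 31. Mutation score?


Mutation score = killed / total * 100
Mutation score = 31 / 387 * 100
Mutation score = 8.01%

8.01%


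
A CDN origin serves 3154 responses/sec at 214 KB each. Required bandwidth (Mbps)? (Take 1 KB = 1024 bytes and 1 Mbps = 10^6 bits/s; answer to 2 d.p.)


Formula: Mbps = payload_bytes * RPS * 8 / 1e6
Payload per request = 214 KB = 214 * 1024 = 219136 bytes
Total bytes/sec = 219136 * 3154 = 691154944
Total bits/sec = 691154944 * 8 = 5529239552
Mbps = 5529239552 / 1e6 = 5529.24

5529.24 Mbps


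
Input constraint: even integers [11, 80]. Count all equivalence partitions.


Constraint: even integers in [11, 80]
Class 1: x < 11 — out-of-range invalid
Class 2: x in [11,80] but odd — wrong type invalid
Class 3: x in [11,80] and even — valid
Class 4: x > 80 — out-of-range invalid
Total equivalence classes: 4

4 equivalence classes


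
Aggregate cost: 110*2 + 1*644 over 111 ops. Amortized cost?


Formula: Amortized cost = Total cost / Operations
Total cost = (110 * 2) + (1 * 644)
Total cost = 220 + 644 = 864
Amortized = 864 / 111 = 7.7838

7.7838


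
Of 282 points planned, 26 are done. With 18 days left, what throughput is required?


Formula: Required rate = Remaining points / Days left
Remaining = 282 - 26 = 256 points
Required rate = 256 / 18 = 14.22 points/day

14.22 points/day


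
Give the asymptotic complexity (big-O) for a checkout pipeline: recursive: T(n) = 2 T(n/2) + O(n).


Reasoning: master theorem case 2 (merge-sort recurrence)
Complexity: O(n log n)

O(n log n)


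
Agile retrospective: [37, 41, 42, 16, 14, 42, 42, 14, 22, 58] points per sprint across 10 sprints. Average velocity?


Formula: Avg velocity = Total points / Number of sprints
Points: [37, 41, 42, 16, 14, 42, 42, 14, 22, 58]
Sum = 37 + 41 + 42 + 16 + 14 + 42 + 42 + 14 + 22 + 58 = 328
Avg velocity = 328 / 10 = 32.8 points/sprint

32.8 points/sprint


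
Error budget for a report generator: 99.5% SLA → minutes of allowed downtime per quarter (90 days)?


Formula: allowed downtime = period * (100 - SLA) / 100
Period (quarter (90 days)) = 129600 minutes
Unavailability fraction = (100 - 99.5) / 100
Allowed downtime = 129600 * (100 - 99.5) / 100
Allowed downtime = 648.0 minutes

648.0 minutes


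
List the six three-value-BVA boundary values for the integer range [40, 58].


Range: [40, 58]
Boundaries: just below min, min, min+1, max-1, max, just above max
Values: [39, 40, 41, 57, 58, 59]

[39, 40, 41, 57, 58, 59]


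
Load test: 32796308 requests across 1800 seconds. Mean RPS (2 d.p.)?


Formula: throughput = requests / seconds
throughput = 32796308 / 1800
throughput = 18220.17 requests/second

18220.17 requests/second


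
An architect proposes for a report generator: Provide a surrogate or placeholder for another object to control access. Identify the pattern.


This matches the Proxy pattern

Proxy


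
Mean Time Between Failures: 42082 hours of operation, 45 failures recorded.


Formula: MTBF = Total operating time / Number of failures
MTBF = 42082 / 45
MTBF = 935.16 hours

935.16 hours


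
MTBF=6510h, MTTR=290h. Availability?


Availability = MTBF / (MTBF + MTTR)
Availability = 6510 / (6510 + 290)
Availability = 6510 / 6800
Availability = 95.7353%

95.7353%


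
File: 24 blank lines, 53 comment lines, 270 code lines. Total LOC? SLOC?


Total LOC = blank + comment + code
Total LOC = 24 + 53 + 270 = 347
SLOC (source only) = code = 270

Total LOC: 347, SLOC: 270


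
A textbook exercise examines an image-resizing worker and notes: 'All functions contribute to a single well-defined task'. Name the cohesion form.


Reasoning: Best: single purpose
Type: Functional cohesion

Functional cohesion


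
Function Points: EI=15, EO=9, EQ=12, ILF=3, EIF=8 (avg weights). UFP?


UFP = EI*4 + EO*5 + EQ*4 + ILF*10 + EIF*7
UFP = 15*4 + 9*5 + 12*4 + 3*10 + 8*7
UFP = 60 + 45 + 48 + 30 + 56
UFP = 239

239


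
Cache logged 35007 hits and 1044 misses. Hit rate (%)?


Formula: hit rate = hits / (hits + misses) * 100
hit rate = 35007 / (35007 + 1044) * 100
hit rate = 35007 / 36051 * 100
hit rate = 97.1%

97.1%


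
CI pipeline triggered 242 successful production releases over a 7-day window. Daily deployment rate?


Formula: deployments per day = releases / days
= 242 / 7
= 34.571 deploys/day
(equivalently, 242.0 deploys/week)

34.571 deploys/day


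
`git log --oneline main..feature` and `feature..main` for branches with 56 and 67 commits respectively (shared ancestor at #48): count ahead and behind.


Common ancestor: commit #48
feature commits after divergence: 56 - 48 = 8
main commits after divergence: 67 - 48 = 19
feature is 8 commits ahead of main
main is 19 commits ahead of feature

feature ahead: 8, main ahead: 19


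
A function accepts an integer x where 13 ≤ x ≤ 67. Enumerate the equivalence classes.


Valid range: [13, 67]
Class 1: x < 13 — invalid
Class 2: 13 ≤ x ≤ 67 — valid
Class 3: x > 67 — invalid
Total equivalence classes: 3

3 equivalence classes


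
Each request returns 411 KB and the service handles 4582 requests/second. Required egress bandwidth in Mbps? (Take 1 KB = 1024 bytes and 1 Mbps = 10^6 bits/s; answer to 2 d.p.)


Formula: Mbps = payload_bytes * RPS * 8 / 1e6
Payload per request = 411 KB = 411 * 1024 = 420864 bytes
Total bytes/sec = 420864 * 4582 = 1928398848
Total bits/sec = 1928398848 * 8 = 15427190784
Mbps = 15427190784 / 1e6 = 15427.19

15427.19 Mbps


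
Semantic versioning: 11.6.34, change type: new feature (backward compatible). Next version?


Current: 11.6.34
Change category: 'new feature (backward compatible)' → minor bump
SemVer rule: minor bump → increment MINOR, reset PATCH to 0 (MAJOR unchanged)
New: 11.7.0

11.7.0


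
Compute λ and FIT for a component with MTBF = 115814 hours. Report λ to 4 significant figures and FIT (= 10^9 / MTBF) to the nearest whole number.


Formula: λ = 1 / MTBF; FIT = λ × 1e9 = 1e9 / MTBF
λ = 1 / 115814 ≈ 8.635e-06 failures/hour
FIT = 1e9 / 115814 ≈ 8635 failures per 1e9 hours (nearest whole number)

λ = 8.635e-06 /h, FIT = 8635


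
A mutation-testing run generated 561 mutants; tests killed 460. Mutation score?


Mutation score = killed / total * 100
Mutation score = 460 / 561 * 100
Mutation score = 82.0%

82.0%


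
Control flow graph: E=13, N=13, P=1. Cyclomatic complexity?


Formula: V(G) = E - N + 2P
V(G) = 13 - 13 + 2*1
V(G) = 0 + 2
V(G) = 2

2


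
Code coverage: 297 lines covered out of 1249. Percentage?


Coverage = covered / total * 100
Coverage = 297 / 1249 * 100
Coverage = 23.78%

23.78%


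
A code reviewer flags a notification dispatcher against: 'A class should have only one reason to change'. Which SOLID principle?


This describes the Single Responsibility Principle (SRP)

Single Responsibility Principle (SRP)


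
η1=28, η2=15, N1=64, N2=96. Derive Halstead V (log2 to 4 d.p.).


Formula: V = N * log2(η), where N = N1 + N2 and η = η1 + η2
η = 28 + 15 = 43
N = 64 + 96 = 160
log2(43) ≈ 5.4263
V = 160 * 5.4263 = 868.21

868.21


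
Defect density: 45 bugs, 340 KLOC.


Defect density = defects / KLOC
Defect density = 45 / 340
Defect density = 0.132 defects/KLOC

0.132 defects/KLOC


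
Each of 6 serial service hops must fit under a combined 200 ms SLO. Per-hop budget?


Formula: per_stage = total_budget / stages
per_stage = 200 / 6
per_stage = 33.33 ms

33.33 ms


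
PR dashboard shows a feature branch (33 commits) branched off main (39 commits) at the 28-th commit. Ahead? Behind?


Common ancestor: commit #28
feature commits after divergence: 33 - 28 = 5
main commits after divergence: 39 - 28 = 11
feature is 5 commits ahead of main
main is 11 commits ahead of feature

feature ahead: 5, main ahead: 11


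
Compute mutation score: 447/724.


Mutation score = killed / total * 100
Mutation score = 447 / 724 * 100
Mutation score = 61.74%

61.74%


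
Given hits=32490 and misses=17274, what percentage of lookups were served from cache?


Formula: hit rate = hits / (hits + misses) * 100
hit rate = 32490 / (32490 + 17274) * 100
hit rate = 32490 / 49764 * 100
hit rate = 65.29%

65.29%


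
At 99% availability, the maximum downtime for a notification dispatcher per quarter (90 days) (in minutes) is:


Formula: allowed downtime = period * (100 - SLA) / 100
Period (quarter (90 days)) = 129600 minutes
Unavailability fraction = (100 - 99.0) / 100
Allowed downtime = 129600 * (100 - 99.0) / 100
Allowed downtime = 1296.0 minutes

1296.0 minutes


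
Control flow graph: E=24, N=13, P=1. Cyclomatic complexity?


Formula: V(G) = E - N + 2P
V(G) = 24 - 13 + 2*1
V(G) = 11 + 2
V(G) = 13

13


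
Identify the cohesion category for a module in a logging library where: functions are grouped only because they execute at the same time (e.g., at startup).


Reasoning: Related by timing only
Type: Temporal cohesion

Temporal cohesion


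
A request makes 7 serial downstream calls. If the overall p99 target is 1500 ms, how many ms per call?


Formula: per_stage = total_budget / stages
per_stage = 1500 / 7
per_stage = 214.29 ms

214.29 ms


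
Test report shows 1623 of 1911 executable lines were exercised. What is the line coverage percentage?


Coverage = covered / total * 100
Coverage = 1623 / 1911 * 100
Coverage = 84.93%

84.93%


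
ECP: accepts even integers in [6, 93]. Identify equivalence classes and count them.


Constraint: even integers in [6, 93]
Class 1: x < 6 — out-of-range invalid
Class 2: x in [6,93] but odd — wrong type invalid
Class 3: x in [6,93] and even — valid
Class 4: x > 93 — out-of-range invalid
Total equivalence classes: 4

4 equivalence classes


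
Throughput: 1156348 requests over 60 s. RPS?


Formula: throughput = requests / seconds
throughput = 1156348 / 60
throughput = 19272.47 requests/second

19272.47 requests/second


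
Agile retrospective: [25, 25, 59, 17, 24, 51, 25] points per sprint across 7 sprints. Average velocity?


Formula: Avg velocity = Total points / Number of sprints
Points: [25, 25, 59, 17, 24, 51, 25]
Sum = 25 + 25 + 59 + 17 + 24 + 51 + 25 = 226
Avg velocity = 226 / 7 = 32.29 points/sprint

32.29 points/sprint


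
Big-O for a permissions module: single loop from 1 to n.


Reasoning: one pass through n items
Complexity: O(n)

O(n)


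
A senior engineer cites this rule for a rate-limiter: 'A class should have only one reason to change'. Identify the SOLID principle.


This describes the Single Responsibility Principle (SRP)

Single Responsibility Principle (SRP)


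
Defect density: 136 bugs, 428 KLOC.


Defect density = defects / KLOC
Defect density = 136 / 428
Defect density = 0.318 defects/KLOC

0.318 defects/KLOC


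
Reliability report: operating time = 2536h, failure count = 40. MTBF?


Formula: MTBF = Total operating time / Number of failures
MTBF = 2536 / 40
MTBF = 63.4 hours

63.4 hours


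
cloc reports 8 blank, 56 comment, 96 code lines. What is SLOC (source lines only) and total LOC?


Total LOC = blank + comment + code
Total LOC = 8 + 56 + 96 = 160
SLOC (source only) = code = 96

Total LOC: 160, SLOC: 96


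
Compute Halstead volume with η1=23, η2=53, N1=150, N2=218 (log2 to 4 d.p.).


Formula: V = N * log2(η), where N = N1 + N2 and η = η1 + η2
η = 23 + 53 = 76
N = 150 + 218 = 368
log2(76) ≈ 6.2479
V = 368 * 6.2479 = 2299.23

2299.23


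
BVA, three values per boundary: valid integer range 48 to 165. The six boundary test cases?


Range: [48, 165]
Boundaries: just below min, min, min+1, max-1, max, just above max
Values: [47, 48, 49, 164, 165, 166]

[47, 48, 49, 164, 165, 166]


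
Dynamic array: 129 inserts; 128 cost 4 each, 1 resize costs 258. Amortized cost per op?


Formula: Amortized cost = Total cost / Operations
Total cost = (128 * 4) + (1 * 258)
Total cost = 512 + 258 = 770
Amortized = 770 / 129 = 5.969

5.969


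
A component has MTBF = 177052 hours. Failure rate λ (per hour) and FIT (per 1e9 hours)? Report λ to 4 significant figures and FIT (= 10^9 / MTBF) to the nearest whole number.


Formula: λ = 1 / MTBF; FIT = λ × 1e9 = 1e9 / MTBF
λ = 1 / 177052 ≈ 5.648e-06 failures/hour
FIT = 1e9 / 177052 ≈ 5648 failures per 1e9 hours (nearest whole number)

λ = 5.648e-06 /h, FIT = 5648


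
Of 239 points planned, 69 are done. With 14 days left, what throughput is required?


Formula: Required rate = Remaining points / Days left
Remaining = 239 - 69 = 170 points
Required rate = 170 / 14 = 12.14 points/day

12.14 points/day


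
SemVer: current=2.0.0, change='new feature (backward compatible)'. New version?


Current: 2.0.0
Change category: 'new feature (backward compatible)' → minor bump
SemVer rule: minor bump → increment MINOR, reset PATCH to 0 (MAJOR unchanged)
New: 2.1.0

2.1.0


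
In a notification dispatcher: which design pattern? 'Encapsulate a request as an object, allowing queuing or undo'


This matches the Command pattern

Command


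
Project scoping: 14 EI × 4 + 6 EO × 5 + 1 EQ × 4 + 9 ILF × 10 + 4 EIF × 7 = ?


UFP = EI*4 + EO*5 + EQ*4 + ILF*10 + EIF*7
UFP = 14*4 + 6*5 + 1*4 + 9*10 + 4*7
UFP = 56 + 30 + 4 + 90 + 28
UFP = 208

208


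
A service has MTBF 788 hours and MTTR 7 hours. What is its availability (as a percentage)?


Availability = MTBF / (MTBF + MTTR)
Availability = 788 / (788 + 7)
Availability = 788 / 795
Availability = 99.1195%

99.1195%


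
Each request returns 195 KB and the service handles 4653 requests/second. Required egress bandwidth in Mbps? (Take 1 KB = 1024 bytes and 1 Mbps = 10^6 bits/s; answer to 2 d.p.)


Formula: Mbps = payload_bytes * RPS * 8 / 1e6
Payload per request = 195 KB = 195 * 1024 = 199680 bytes
Total bytes/sec = 199680 * 4653 = 929111040
Total bits/sec = 929111040 * 8 = 7432888320
Mbps = 7432888320 / 1e6 = 7432.89

7432.89 Mbps


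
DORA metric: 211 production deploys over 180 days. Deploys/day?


Formula: deployments per day = releases / days
= 211 / 180
= 1.172 deploys/day
(equivalently, 8.21 deploys/week)

1.172 deploys/day


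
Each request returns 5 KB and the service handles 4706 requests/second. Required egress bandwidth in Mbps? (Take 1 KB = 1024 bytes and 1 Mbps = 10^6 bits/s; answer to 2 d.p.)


Formula: Mbps = payload_bytes * RPS * 8 / 1e6
Payload per request = 5 KB = 5 * 1024 = 5120 bytes
Total bytes/sec = 5120 * 4706 = 24094720
Total bits/sec = 24094720 * 8 = 192757760
Mbps = 192757760 / 1e6 = 192.76

192.76 Mbps


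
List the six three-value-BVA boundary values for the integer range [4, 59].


Range: [4, 59]
Boundaries: just below min, min, min+1, max-1, max, just above max
Values: [3, 4, 5, 58, 59, 60]

[3, 4, 5, 58, 59, 60]


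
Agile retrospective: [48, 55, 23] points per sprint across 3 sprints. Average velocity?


Formula: Avg velocity = Total points / Number of sprints
Points: [48, 55, 23]
Sum = 48 + 55 + 23 = 126
Avg velocity = 126 / 3 = 42.0 points/sprint

42.0 points/sprint


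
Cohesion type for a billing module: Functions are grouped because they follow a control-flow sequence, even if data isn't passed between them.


Reasoning: Grouped by order of execution within a routine, not by data flow
Type: Procedural cohesion

Procedural cohesion


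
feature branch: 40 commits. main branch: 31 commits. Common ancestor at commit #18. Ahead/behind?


Common ancestor: commit #18
feature commits after divergence: 40 - 18 = 22
main commits after divergence: 31 - 18 = 13
feature is 22 commits ahead of main
main is 13 commits ahead of feature

feature ahead: 22, main ahead: 13


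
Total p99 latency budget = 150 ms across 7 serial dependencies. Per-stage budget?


Formula: per_stage = total_budget / stages
per_stage = 150 / 7
per_stage = 21.43 ms

21.43 ms


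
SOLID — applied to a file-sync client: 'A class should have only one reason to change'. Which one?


This describes the Single Responsibility Principle (SRP)

Single Responsibility Principle (SRP)


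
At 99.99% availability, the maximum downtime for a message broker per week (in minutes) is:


Formula: allowed downtime = period * (100 - SLA) / 100
Period (week) = 10080 minutes
Unavailability fraction = (100 - 99.99) / 100
Allowed downtime = 10080 * (100 - 99.99) / 100
Allowed downtime = 1.008 minutes

1.008 minutes


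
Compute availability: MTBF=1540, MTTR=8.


Availability = MTBF / (MTBF + MTTR)
Availability = 1540 / (1540 + 8)
Availability = 1540 / 1548
Availability = 99.4832%

99.4832%


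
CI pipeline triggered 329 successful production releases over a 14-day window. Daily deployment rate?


Formula: deployments per day = releases / days
= 329 / 14
= 23.5 deploys/day
(equivalently, 164.5 deploys/week)

23.5 deploys/day


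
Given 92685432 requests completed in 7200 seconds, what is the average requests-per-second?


Formula: throughput = requests / seconds
throughput = 92685432 / 7200
throughput = 12872.98 requests/second

12872.98 requests/second


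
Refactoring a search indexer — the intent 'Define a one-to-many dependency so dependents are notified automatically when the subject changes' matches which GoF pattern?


This matches the Observer pattern

Observer


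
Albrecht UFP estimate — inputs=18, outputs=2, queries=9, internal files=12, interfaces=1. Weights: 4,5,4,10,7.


UFP = EI*4 + EO*5 + EQ*4 + ILF*10 + EIF*7
UFP = 18*4 + 2*5 + 9*4 + 12*10 + 1*7
UFP = 72 + 10 + 36 + 120 + 7
UFP = 245

245


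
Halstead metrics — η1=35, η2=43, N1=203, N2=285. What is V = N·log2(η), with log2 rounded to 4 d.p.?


Formula: V = N * log2(η), where N = N1 + N2 and η = η1 + η2
η = 35 + 43 = 78
N = 203 + 285 = 488
log2(78) ≈ 6.2854
V = 488 * 6.2854 = 3067.28

3067.28


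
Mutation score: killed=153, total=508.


Mutation score = killed / total * 100
Mutation score = 153 / 508 * 100
Mutation score = 30.12%

30.12%


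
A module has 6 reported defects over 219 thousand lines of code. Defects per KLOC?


Defect density = defects / KLOC
Defect density = 6 / 219
Defect density = 0.027 defects/KLOC

0.027 defects/KLOC


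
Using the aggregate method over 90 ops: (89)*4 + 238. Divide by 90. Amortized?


Formula: Amortized cost = Total cost / Operations
Total cost = (89 * 4) + (1 * 238)
Total cost = 356 + 238 = 594
Amortized = 594 / 90 = 6.6

6.6


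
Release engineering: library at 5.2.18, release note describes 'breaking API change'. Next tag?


Current: 5.2.18
Change category: 'breaking API change' → major bump
SemVer rule: major bump → increment MAJOR, reset MINOR and PATCH to 0
New: 6.0.0

6.0.0


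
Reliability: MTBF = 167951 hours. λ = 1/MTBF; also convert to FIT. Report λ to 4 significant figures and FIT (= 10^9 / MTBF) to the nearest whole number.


Formula: λ = 1 / MTBF; FIT = λ × 1e9 = 1e9 / MTBF
λ = 1 / 167951 ≈ 5.954e-06 failures/hour
FIT = 1e9 / 167951 ≈ 5954 failures per 1e9 hours (nearest whole number)

λ = 5.954e-06 /h, FIT = 5954


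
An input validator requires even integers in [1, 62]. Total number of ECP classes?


Constraint: even integers in [1, 62]
Class 1: x < 1 — out-of-range invalid
Class 2: x in [1,62] but odd — wrong type invalid
Class 3: x in [1,62] and even — valid
Class 4: x > 62 — out-of-range invalid
Total equivalence classes: 4

4 equivalence classes


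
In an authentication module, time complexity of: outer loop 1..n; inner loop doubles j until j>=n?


Reasoning: linear outer times logarithmic inner
Complexity: O(n log n)

O(n log n)


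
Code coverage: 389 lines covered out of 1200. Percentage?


Coverage = covered / total * 100
Coverage = 389 / 1200 * 100
Coverage = 32.42%

32.42%


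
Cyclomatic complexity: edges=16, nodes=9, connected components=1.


Formula: V(G) = E - N + 2P
V(G) = 16 - 9 + 2*1
V(G) = 7 + 2
V(G) = 9

9


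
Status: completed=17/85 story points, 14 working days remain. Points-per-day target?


Formula: Required rate = Remaining points / Days left
Remaining = 85 - 17 = 68 points
Required rate = 68 / 14 = 4.86 points/day

4.86 points/day


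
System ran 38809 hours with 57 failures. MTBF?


Formula: MTBF = Total operating time / Number of failures
MTBF = 38809 / 57
MTBF = 680.86 hours

680.86 hours


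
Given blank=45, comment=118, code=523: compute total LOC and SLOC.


Total LOC = blank + comment + code
Total LOC = 45 + 118 + 523 = 686
SLOC (source only) = code = 523

Total LOC: 686, SLOC: 523


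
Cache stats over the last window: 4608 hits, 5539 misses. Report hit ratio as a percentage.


Formula: hit rate = hits / (hits + misses) * 100
hit rate = 4608 / (4608 + 5539) * 100
hit rate = 4608 / 10147 * 100
hit rate = 45.41%

45.41%


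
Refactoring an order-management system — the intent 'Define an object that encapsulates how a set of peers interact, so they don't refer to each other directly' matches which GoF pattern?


This matches the Mediator pattern

Mediator


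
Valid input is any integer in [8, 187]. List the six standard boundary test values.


Range: [8, 187]
Boundaries: just below min, min, min+1, max-1, max, just above max
Values: [7, 8, 9, 186, 187, 188]

[7, 8, 9, 186, 187, 188]


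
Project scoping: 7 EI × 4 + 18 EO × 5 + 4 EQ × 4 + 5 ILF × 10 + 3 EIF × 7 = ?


UFP = EI*4 + EO*5 + EQ*4 + ILF*10 + EIF*7
UFP = 7*4 + 18*5 + 4*4 + 5*10 + 3*7
UFP = 28 + 90 + 16 + 50 + 21
UFP = 205

205


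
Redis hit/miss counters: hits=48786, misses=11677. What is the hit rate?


Formula: hit rate = hits / (hits + misses) * 100
hit rate = 48786 / (48786 + 11677) * 100
hit rate = 48786 / 60463 * 100
hit rate = 80.69%

80.69%


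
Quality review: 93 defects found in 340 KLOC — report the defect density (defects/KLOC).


Defect density = defects / KLOC
Defect density = 93 / 340
Defect density = 0.274 defects/KLOC

0.274 defects/KLOC


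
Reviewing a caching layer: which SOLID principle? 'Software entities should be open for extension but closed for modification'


This describes the Open/Closed Principle (OCP)

Open/Closed Principle (OCP)


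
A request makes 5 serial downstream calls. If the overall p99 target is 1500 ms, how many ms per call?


Formula: per_stage = total_budget / stages
per_stage = 1500 / 5
per_stage = 300.0 ms

300.0 ms


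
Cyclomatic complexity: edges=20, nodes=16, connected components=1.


Formula: V(G) = E - N + 2P
V(G) = 20 - 16 + 2*1
V(G) = 4 + 2
V(G) = 6

6


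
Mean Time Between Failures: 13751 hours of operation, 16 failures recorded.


Formula: MTBF = Total operating time / Number of failures
MTBF = 13751 / 16
MTBF = 859.44 hours

859.44 hours


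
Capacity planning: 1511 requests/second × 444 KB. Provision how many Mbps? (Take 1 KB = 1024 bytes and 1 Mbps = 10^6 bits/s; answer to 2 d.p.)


Formula: Mbps = payload_bytes * RPS * 8 / 1e6
Payload per request = 444 KB = 444 * 1024 = 454656 bytes
Total bytes/sec = 454656 * 1511 = 686985216
Total bits/sec = 686985216 * 8 = 5495881728
Mbps = 5495881728 / 1e6 = 5495.88

5495.88 Mbps


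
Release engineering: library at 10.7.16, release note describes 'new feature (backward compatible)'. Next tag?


Current: 10.7.16
Change category: 'new feature (backward compatible)' → minor bump
SemVer rule: minor bump → increment MINOR, reset PATCH to 0 (MAJOR unchanged)
New: 10.8.0

10.8.0


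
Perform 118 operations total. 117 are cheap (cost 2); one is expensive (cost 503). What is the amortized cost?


Formula: Amortized cost = Total cost / Operations
Total cost = (117 * 2) + (1 * 503)
Total cost = 234 + 503 = 737
Amortized = 737 / 118 = 6.2458

6.2458


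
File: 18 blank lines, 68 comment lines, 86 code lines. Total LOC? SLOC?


Total LOC = blank + comment + code
Total LOC = 18 + 68 + 86 = 172
SLOC (source only) = code = 86

Total LOC: 172, SLOC: 86


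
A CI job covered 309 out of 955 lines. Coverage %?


Coverage = covered / total * 100
Coverage = 309 / 955 * 100
Coverage = 32.36%

32.36%


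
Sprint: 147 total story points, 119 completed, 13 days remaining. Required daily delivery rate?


Formula: Required rate = Remaining points / Days left
Remaining = 147 - 119 = 28 points
Required rate = 28 / 13 = 2.15 points/day

2.15 points/day


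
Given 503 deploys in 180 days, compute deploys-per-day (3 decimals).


Formula: deployments per day = releases / days
= 503 / 180
= 2.794 deploys/day
(equivalently, 19.56 deploys/week)

2.794 deploys/day


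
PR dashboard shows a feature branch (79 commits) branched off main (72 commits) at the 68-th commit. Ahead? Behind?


Common ancestor: commit #68
feature commits after divergence: 79 - 68 = 11
main commits after divergence: 72 - 68 = 4
feature is 11 commits ahead of main
main is 4 commits ahead of feature

feature ahead: 11, main ahead: 4


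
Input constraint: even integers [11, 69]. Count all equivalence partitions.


Constraint: even integers in [11, 69]
Class 1: x < 11 — out-of-range invalid
Class 2: x in [11,69] but odd — wrong type invalid
Class 3: x in [11,69] and even — valid
Class 4: x > 69 — out-of-range invalid
Total equivalence classes: 4

4 equivalence classes


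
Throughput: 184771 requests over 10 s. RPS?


Formula: throughput = requests / seconds
throughput = 184771 / 10
throughput = 18477.1 requests/second

18477.1 requests/second


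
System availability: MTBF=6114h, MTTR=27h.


Availability = MTBF / (MTBF + MTTR)
Availability = 6114 / (6114 + 27)
Availability = 6114 / 6141
Availability = 99.5603%

99.5603%


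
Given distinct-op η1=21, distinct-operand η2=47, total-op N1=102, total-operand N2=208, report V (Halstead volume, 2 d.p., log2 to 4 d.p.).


Formula: V = N * log2(η), where N = N1 + N2 and η = η1 + η2
η = 21 + 47 = 68
N = 102 + 208 = 310
log2(68) ≈ 6.0875
V = 310 * 6.0875 = 1887.13

1887.13


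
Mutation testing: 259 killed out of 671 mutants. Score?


Mutation score = killed / total * 100
Mutation score = 259 / 671 * 100
Mutation score = 38.6%

38.6%


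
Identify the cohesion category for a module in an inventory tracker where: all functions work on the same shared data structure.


Reasoning: Functions share data
Type: Communicational cohesion

Communicational cohesion


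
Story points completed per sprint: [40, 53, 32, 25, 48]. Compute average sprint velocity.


Formula: Avg velocity = Total points / Number of sprints
Points: [40, 53, 32, 25, 48]
Sum = 40 + 53 + 32 + 25 + 48 = 198
Avg velocity = 198 / 5 = 39.6 points/sprint

39.6 points/sprint


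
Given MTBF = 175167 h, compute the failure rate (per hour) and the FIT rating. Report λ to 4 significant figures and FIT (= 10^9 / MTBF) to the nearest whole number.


Formula: λ = 1 / MTBF; FIT = λ × 1e9 = 1e9 / MTBF
λ = 1 / 175167 ≈ 5.709e-06 failures/hour
FIT = 1e9 / 175167 ≈ 5709 failures per 1e9 hours (nearest whole number)

λ = 5.709e-06 /h, FIT = 5709


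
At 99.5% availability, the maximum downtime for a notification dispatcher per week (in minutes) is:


Formula: allowed downtime = period * (100 - SLA) / 100
Period (week) = 10080 minutes
Unavailability fraction = (100 - 99.5) / 100
Allowed downtime = 10080 * (100 - 99.5) / 100
Allowed downtime = 50.4 minutes

50.4 minutes
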